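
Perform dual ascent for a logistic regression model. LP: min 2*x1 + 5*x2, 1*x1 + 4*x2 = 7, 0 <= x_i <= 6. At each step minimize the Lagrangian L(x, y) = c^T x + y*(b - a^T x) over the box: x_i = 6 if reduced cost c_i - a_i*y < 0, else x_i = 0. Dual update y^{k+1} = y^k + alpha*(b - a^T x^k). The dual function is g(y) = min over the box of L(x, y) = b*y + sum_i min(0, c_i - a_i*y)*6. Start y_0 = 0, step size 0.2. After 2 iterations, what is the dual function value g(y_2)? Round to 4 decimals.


Dual ascent for LP: min 2*x1 + 5*x2, 1*x1 + 4*x2 = 7, 0 <= x_i <= 6
Step 1: y^k = 0.0, reduced costs: (2.0, 5.0)
  x^k = (0.0, 0.0), subgradient = b - a^T x = 7.0
  y^{k+1} = 0.0 + 0.2*7.0 = 1.4
Step 2: y^k = 1.4, reduced costs: (0.6, -0.6)
  x^k = (0.0, 6.0), subgradient = b - a^T x = -17.0
  y^{k+1} = 1.4 + 0.2*-17.0 = -2.0
Dual objective at y_2 = -2.0: reduced costs (4.0, 13.0), box minimizer x = (0.0, 0.0)
g(y_2) = b*y + (c1 - a1*y)*x1 + (c2 - a2*y)*x2 = 7*(-2.0) + 4.0*0.0 + 13.0*0.0 = -14.0 + 0.0 + 0.0 = -14.0


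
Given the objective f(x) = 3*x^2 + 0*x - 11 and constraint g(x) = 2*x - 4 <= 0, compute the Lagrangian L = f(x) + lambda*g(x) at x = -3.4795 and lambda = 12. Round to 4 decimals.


Step 1: Evaluate f(x).
f(-3.4795) = 3*(-3.4795)^2 + 0*(-3.4795) - 11 = 25.3208
Step 2: Evaluate g(x).
g(-3.4795) = 2*-3.4795 - 4 = -10.959
Step 3: Compute Lagrangian.
L = 25.3208 + 12*-10.959 = -106.1872


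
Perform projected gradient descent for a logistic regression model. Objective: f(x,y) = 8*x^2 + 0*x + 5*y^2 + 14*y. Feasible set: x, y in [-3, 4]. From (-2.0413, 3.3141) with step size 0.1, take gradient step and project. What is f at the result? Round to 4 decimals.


Step 1: Compute gradient at (-2.0413, 3.3141).
grad_x = 2*8*-2.0413 + 0 = -32.6608
grad_y = 2*5*3.3141 + 14 = 47.141
Step 2: Gradient step.
x_raw = -2.0413 - 0.1*-32.6608 = 1.2248
y_raw = 3.3141 - 0.1*47.141 = -1.4
Step 3: Project onto [-3, 4].
x_proj = clip(1.2248) = 1.2248
y_proj = clip(-1.4) = -1.4
Step 4: Evaluate f.
f(1.2248, -1.4) = 2.2007


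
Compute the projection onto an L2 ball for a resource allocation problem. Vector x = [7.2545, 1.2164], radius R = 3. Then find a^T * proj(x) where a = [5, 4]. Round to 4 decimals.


Step 1: Compute ||x|| (intermediates to 6 decimals).
||x|| = sqrt(7.2545^2 + 1.2164^2) = 7.355773
Step 2: Project.
Since ||x|| > R, scale = R/||x|| = 3/7.355773 = 0.407843, proj(x) = scale * x
proj(x) = [2.958697, 0.4961]
Step 3: Dot product.
a^T * proj(x) = 5*2.958697 + 4*0.4961 = 16.7779


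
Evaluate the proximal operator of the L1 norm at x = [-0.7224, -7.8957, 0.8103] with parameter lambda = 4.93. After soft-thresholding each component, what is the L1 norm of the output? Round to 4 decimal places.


Soft-thresholding with lambda = 4.93:
prox(-0.7224) = sign(-0.7224)*max(|-0.7224| - 4.93, 0) = 0.0
prox(-7.8957) = sign(-7.8957)*max(|-7.8957| - 4.93, 0) = -2.9657
prox(0.8103) = sign(0.8103)*max(|0.8103| - 4.93, 0) = 0.0
prox(x) = [0.0, -2.9657, 0.0]
||prox(x)||_1 = 0.0 + 2.9657 + 0.0 = 2.9657


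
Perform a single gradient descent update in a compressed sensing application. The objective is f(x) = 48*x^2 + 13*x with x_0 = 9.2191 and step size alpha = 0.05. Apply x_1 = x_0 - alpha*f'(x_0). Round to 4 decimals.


We compute the gradient at x_0 and apply the update.
f'(x) = 96*x + 13
f'(9.2191) = 96*9.2191 + 13 = 898.0336
x_1 = 9.2191 - 0.05*898.0336 = -35.6826


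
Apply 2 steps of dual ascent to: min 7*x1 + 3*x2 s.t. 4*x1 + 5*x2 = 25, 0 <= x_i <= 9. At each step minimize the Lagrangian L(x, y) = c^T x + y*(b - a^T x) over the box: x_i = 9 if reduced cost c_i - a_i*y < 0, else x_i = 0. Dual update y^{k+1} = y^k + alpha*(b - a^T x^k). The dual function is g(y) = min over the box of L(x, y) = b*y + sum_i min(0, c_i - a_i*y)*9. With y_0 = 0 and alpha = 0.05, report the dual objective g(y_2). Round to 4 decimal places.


Dual ascent for LP: min 7*x1 + 3*x2, 4*x1 + 5*x2 = 25, 0 <= x_i <= 9
Step 1: y^k = 0.0, reduced costs: (7.0, 3.0)
  x^k = (0.0, 0.0), subgradient = b - a^T x = 25.0
  y^{k+1} = 0.0 + 0.05*25.0 = 1.25
Step 2: y^k = 1.25, reduced costs: (2.0, -3.25)
  x^k = (0.0, 9.0), subgradient = b - a^T x = -20.0
  y^{k+1} = 1.25 + 0.05*-20.0 = 0.25
Dual objective at y_2 = 0.25: reduced costs (6.0, 1.75), box minimizer x = (0.0, 0.0)
g(y_2) = b*y + (c1 - a1*y)*x1 + (c2 - a2*y)*x2 = 25*0.25 + 6.0*0.0 + 1.75*0.0 = 6.25 + 0.0 + 0.0 = 6.25


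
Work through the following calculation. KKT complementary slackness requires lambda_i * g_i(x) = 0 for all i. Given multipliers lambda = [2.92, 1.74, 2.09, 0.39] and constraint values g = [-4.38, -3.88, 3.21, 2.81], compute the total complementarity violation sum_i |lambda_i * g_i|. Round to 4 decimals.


KKT complementary slackness check:
lambda_1 * g_1 = 2.92 * -4.38 = -12.7896
lambda_2 * g_2 = 1.74 * -3.88 = -6.7512
lambda_3 * g_3 = 2.09 * 3.21 = 6.7089
lambda_4 * g_4 = 0.39 * 2.81 = 1.0959
Total violation = 12.7896 + 6.7512 + 6.7089 + 1.0959 = 27.3456


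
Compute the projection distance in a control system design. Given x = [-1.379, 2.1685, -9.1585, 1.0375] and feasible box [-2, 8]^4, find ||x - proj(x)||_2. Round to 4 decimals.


Project each component onto [-2, 8].
clip(-1.379) = -1.379, clip(2.1685) = 2.1685, clip(-9.1585) = -2.0, clip(1.0375) = 1.0375
Projection = [-1.379, 2.1685, -2.0, 1.0375]
Squared diffs: [0.0, 0.0, 51.2441, 0.0]
Distance = sqrt(51.2441) = 7.1585


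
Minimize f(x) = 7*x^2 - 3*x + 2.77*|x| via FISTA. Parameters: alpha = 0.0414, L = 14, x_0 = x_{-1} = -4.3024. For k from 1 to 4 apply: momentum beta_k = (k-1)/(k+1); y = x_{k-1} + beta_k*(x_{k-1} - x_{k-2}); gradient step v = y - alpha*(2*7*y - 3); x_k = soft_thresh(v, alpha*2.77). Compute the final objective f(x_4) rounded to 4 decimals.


FISTA on f(x) = 7*x^2 - 3*x + 2.77*|x|
L = 14, alpha = 0.0414
Iteration 1: beta = 0.0, y = -4.3024 + 0.0*(-4.3024 + 4.3024) = -4.3024
  grad(y) = -63.2336, v = y - alpha*grad = -1.6845
  prox(v) = soft_thresh(-1.6845, 0.1147) = -1.5699
Iteration 2: beta = 0.3333, y = -1.5699 + 0.3333*(-1.5699 + 4.3024) = -0.659
  grad(y) = -12.226, v = y - alpha*grad = -0.1528
  prox(v) = soft_thresh(-0.1528, 0.1147) = -0.0382
Iteration 3: beta = 0.5, y = -0.0382 + 0.5*(-0.0382 + 1.5699) = 0.7277
  grad(y) = 7.1875, v = y - alpha*grad = 0.4301
  prox(v) = soft_thresh(0.4301, 0.1147) = 0.3154
Iteration 4: beta = 0.6, y = 0.3154 + 0.6*(0.3154 + 0.0382) = 0.5276
  grad(y) = 4.3864, v = y - alpha*grad = 0.346
  prox(v) = soft_thresh(0.346, 0.1147) = 0.2313
f(x_4) = 7*0.2313^2 - 3*0.2313 + 2.77*|0.2313| = 0.3214


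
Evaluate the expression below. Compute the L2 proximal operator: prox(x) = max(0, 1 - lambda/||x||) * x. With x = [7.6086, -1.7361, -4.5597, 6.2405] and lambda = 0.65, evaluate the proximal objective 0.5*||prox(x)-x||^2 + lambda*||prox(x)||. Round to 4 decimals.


Step 1: Compute ||x||.
||x|| = 10.9836
Step 2: Compute scaling factor.
scale = max(0, 1 - 0.65/10.9836) = 0.9408
Step 3: prox(x) = [7.1583, -1.6334, -4.2899, 5.8712]
||prox(x)|| = 10.3336
Step 4: Proximal objective.
0.5*||prox-x||^2 = 0.2113
lambda*||prox|| = 6.7168
Total = 6.9281


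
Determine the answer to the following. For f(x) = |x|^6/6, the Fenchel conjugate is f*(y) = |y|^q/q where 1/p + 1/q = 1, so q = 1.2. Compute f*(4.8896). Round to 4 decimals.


The conjugate exponent q satisfies 1/p + 1/q = 1.
p = 6, so q = 6/(6 - 1) = 1.2
|y|^q = 4.8896^1.2 = 6.7163
f*(4.8896) = 6.7163 / 1.2 = 5.5969


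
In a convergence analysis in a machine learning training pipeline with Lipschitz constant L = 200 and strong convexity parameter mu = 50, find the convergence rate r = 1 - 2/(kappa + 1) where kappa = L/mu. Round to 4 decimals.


Step 1: Compute the condition number.
kappa = L/mu = 200/50 = 4.0
Step 2: Compute the convergence rate.
r = 1 - 2/(kappa + 1) = 1 - 2*mu/(L + mu) = (L - mu)/(L + mu) = 150/250 = 0.6


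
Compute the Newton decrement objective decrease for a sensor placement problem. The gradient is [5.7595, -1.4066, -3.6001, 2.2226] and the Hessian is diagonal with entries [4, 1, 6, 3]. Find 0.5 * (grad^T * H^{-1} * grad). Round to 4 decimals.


Step 1: H is diagonal, so H^(-1) * g = [1.4399, -1.4066, -0.6, 0.7409].
Step 2: g^T H^(-1) g = sum_i g_i^2 / H_ii
  = (5.7595)^2/4 + (-1.4066)^2/1 + (-3.6001)^2/6 + (2.2226)^2/3
  = 8.293 + 1.9785 + 2.1601 + 1.6467 = 14.0783
Step 3: Objective decrease = 0.5 * g^T H^(-1) g = 7.0391


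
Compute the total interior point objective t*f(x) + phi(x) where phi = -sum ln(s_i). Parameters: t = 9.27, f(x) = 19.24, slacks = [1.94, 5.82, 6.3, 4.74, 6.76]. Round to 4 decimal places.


Step 1: Compute log-barrier.
ln values: [0.6627, 1.7613, 1.8405, 1.556, 1.911]
phi = -(0.6627 + 1.7613 + 1.8405 + 1.556 + 1.911) = -7.7316
Step 2: Compute augmented objective.
t*f(x) = 9.27*19.24 = 178.3548
Total = 178.3548 - 7.7316 = 170.6232


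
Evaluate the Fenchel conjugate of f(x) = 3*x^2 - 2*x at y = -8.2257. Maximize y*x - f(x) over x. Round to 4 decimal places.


f*(y) = sup_x {y*x - a*x^2 - b*x} = sup_x {(y-b)*x - a*x^2}
FOC: (y - b) - 2a*x = 0 => x* = (y - b)/(2a)
x* = (-8.2257 + 2)/(2*3) = -1.0376
f*(-8.2257) = (y-b)^2/(4a) = (-8.2257 + 2)^2/(4*3)
= 38.7593/12 = 3.2299


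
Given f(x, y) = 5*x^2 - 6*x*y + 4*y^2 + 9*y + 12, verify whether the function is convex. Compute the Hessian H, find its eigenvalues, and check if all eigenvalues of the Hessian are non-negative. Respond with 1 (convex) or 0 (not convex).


The Hessian of f(x,y) = 5*x^2 - 6*x*y + 4*y^2 + 9*y + 12 is:
H = [[10, -6], [-6, 8]]
Trace = 10 + 8 = 18
Determinant = 10*8 - (-6)^2 = 44
Discriminant = (18)^2 - 4*44 = 148.0
Eigenvalues: lambda_1 = 2.9172, lambda_2 = 15.0828
The function is convex.

1


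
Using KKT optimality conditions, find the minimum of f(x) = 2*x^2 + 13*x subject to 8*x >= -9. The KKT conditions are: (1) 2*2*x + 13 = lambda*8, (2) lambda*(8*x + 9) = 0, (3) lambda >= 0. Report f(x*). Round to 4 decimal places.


Step 1: Try lambda = 0 (constraint inactive).
x_unc = -13/(2*2) = -3.25
Check: 8*-3.25 = -26.0 < -9 -- violated!
Step 2: Constraint must be active: 8*x = -9
x* = -9/8 = -1.125
lambda = (2*2*(-1.125) + 13)/8 = 1.0625
Step 3: Compute optimal value.
f(x*) = 2*(-1.125)^2 + 13*(-1.125) = -12.0938


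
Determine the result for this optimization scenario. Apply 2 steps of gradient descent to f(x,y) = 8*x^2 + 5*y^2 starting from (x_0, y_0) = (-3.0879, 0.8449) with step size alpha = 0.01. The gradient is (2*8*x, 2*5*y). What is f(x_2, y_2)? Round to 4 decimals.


Gradient descent on f(x,y) = 8*x^2 + 5*y^2.
Starting point: (-3.0879, 0.8449), alpha = 0.01
Step 1: grad_x = 2*8*-3.0879 = -49.4064, grad_y = 2*5*0.8449 = 8.449
  x_1 = -3.0879 - 0.01*-49.4064 = -2.5938
  y_1 = 0.8449 - 0.01*8.449 = 0.7604
Step 2: grad_x = 2*8*-2.5938 = -41.5014, grad_y = 2*5*0.7604 = 7.6041
  x_2 = -2.5938 - 0.01*-41.5014 = -2.1788
  y_2 = 0.7604 - 0.01*7.6041 = 0.6844
f(-2.1788, 0.6844) = 8*(-2.1788)^2 + 5*0.6844^2 = 40.3199


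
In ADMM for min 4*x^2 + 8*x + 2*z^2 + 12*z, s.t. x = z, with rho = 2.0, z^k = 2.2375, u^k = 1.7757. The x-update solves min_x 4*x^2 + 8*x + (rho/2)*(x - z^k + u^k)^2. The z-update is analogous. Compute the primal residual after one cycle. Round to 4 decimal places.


ADMM iteration with rho = 2.0, z^k = 2.2375, u^k = 1.7757
Step 1: x-update.
Minimize 4*x^2 + 8*x + (2.0/2)*(x - 2.2375 + 1.7757)^2
FOC: (2*4 + 2.0)*x = -8 + 2.0*(2.2375 - 1.7757)
x^{k+1} = -0.7076
Step 2: z-update.
Minimize 2*z^2 + 12*z + (2.0/2)*(-0.7076 - z + 1.7757)^2
FOC: (2*2 + 2.0)*z = -12 + 2.0*(-0.7076 + 1.7757)
z^{k+1} = -1.644
Step 3: u-update.
u^{k+1} = 1.7757 - 0.7076 + 1.644 = 2.712
Step 4: Primal residual = |-0.7076 + 1.644| = 0.9363


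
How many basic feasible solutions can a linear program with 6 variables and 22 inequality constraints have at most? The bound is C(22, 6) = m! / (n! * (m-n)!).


Each vertex corresponds to some choice of n active constraints out of m, so the number of vertices is at most C(m, n) = m! / (n!(m-n)!).
m = 22, n = 6
Numerator: 22 * 21 * 20 * 19 * 18 * 17
Denominator: 6! = 720
C(22, 6) = 74613


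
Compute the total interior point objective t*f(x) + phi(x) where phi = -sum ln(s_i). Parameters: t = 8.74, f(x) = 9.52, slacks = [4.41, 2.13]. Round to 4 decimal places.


Step 1: Compute log-barrier.
ln values: [1.4839, 0.7561]
phi = -(1.4839 + 0.7561) = -2.24
Step 2: Compute augmented objective.
t*f(x) = 8.74*9.52 = 83.2048
Total = 83.2048 - 2.24 = 80.9648


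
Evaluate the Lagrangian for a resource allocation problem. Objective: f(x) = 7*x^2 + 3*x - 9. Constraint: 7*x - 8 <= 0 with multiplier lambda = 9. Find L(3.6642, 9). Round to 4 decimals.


Step 1: Evaluate f(x).
f(3.6642) = 7*3.6642^2 + 3*3.6642 - 9 = 95.9771
Step 2: Evaluate g(x).
g(3.6642) = 7*3.6642 - 8 = 17.6494
Step 3: Compute Lagrangian.
L = 95.9771 + 9*17.6494 = 254.8217


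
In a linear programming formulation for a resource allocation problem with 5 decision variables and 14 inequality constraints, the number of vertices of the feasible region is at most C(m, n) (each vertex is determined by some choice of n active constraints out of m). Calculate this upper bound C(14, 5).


Each vertex corresponds to some choice of n active constraints out of m, so the number of vertices is at most C(m, n) = m! / (n!(m-n)!).
m = 14, n = 5
Numerator: 14 * 13 * 12 * 11 * 10
Denominator: 5! = 120
C(14, 5) = 2002


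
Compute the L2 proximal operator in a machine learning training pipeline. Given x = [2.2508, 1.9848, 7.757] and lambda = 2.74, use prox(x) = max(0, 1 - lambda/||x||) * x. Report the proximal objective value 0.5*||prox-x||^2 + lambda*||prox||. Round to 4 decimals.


Step 1: Compute ||x||.
||x|| = 8.3172
Step 2: Compute scaling factor.
scale = max(0, 1 - 2.74/8.3172) = 0.6706
Step 3: prox(x) = [1.5093, 1.3309, 5.2016]
||prox(x)|| = 5.5772
Step 4: Proximal objective.
0.5*||prox-x||^2 = 3.7538
lambda*||prox|| = 15.2815
Total = 19.0355


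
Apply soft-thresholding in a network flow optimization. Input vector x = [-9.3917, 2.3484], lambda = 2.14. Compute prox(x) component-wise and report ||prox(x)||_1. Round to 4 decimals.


Soft-thresholding with lambda = 2.14:
prox(-9.3917) = sign(-9.3917)*max(|-9.3917| - 2.14, 0) = -7.2517
prox(2.3484) = sign(2.3484)*max(|2.3484| - 2.14, 0) = 0.2084
prox(x) = [-7.2517, 0.2084]
||prox(x)||_1 = 7.2517 + 0.2084 = 7.4601


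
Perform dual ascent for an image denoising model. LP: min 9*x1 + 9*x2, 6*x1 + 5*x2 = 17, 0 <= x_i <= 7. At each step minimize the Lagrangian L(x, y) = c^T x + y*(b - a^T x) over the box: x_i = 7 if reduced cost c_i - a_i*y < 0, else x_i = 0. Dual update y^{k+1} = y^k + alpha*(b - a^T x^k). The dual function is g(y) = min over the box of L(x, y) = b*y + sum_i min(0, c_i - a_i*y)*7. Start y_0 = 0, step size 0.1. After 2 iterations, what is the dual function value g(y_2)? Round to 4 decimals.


Dual ascent for LP: min 9*x1 + 9*x2, 6*x1 + 5*x2 = 17, 0 <= x_i <= 7
Step 1: y^k = 0.0, reduced costs: (9.0, 9.0)
  x^k = (0.0, 0.0), subgradient = b - a^T x = 17.0
  y^{k+1} = 0.0 + 0.1*17.0 = 1.7
Step 2: y^k = 1.7, reduced costs: (-1.2, 0.5)
  x^k = (7.0, 0.0), subgradient = b - a^T x = -25.0
  y^{k+1} = 1.7 + 0.1*-25.0 = -0.8
Dual objective at y_2 = -0.8: reduced costs (13.8, 13.0), box minimizer x = (0.0, 0.0)
g(y_2) = b*y + (c1 - a1*y)*x1 + (c2 - a2*y)*x2 = 17*(-0.8) + 13.8*0.0 + 13.0*0.0 = -13.6 + 0.0 + 0.0 = -13.6


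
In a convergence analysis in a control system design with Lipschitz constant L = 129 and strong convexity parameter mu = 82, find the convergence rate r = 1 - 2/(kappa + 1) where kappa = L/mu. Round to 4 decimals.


Step 1: Compute the condition number.
kappa = L/mu = 129/82 = 1.5732
Step 2: Compute the convergence rate.
r = 1 - 2/(kappa + 1) = 1 - 2*mu/(L + mu) = (L - mu)/(L + mu) = 47/211 = 0.2227


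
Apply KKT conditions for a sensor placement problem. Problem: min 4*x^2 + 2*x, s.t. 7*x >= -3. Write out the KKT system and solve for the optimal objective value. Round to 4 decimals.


Step 1: Try lambda = 0 (constraint inactive).
Stationarity: 2*4*x + 2 = 0
x* = -2/(2*4) = -0.25
Check constraint: 7*-0.25 = -1.75 >= -3 -- satisfied.
Step 2: Compute optimal value.
f(x*) = 4*(-0.25)^2 + 2*(-0.25) = -0.25


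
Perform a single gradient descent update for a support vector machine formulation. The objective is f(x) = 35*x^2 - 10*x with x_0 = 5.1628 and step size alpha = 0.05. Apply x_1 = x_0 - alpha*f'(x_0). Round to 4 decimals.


We compute the gradient at x_0 and apply the update.
f'(x) = 70*x - 10
f'(5.1628) = 70*5.1628 - 10 = 351.396
x_1 = 5.1628 - 0.05*351.396 = -12.407


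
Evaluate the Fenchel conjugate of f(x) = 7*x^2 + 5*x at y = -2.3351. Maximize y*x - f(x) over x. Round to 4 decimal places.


f*(y) = sup_x {y*x - a*x^2 - b*x} = sup_x {(y-b)*x - a*x^2}
FOC: (y - b) - 2a*x = 0 => x* = (y - b)/(2a)
x* = (-2.3351 - 5)/(2*7) = -0.5239
f*(-2.3351) = (y-b)^2/(4a) = (-2.3351 - 5)^2/(4*7)
= 53.8037/28 = 1.9216


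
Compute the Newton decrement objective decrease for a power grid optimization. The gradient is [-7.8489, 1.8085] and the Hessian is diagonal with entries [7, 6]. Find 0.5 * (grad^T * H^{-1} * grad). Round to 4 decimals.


Step 1: H is diagonal, so H^(-1) * g = [-1.1213, 0.3014].
Step 2: g^T H^(-1) g = sum_i g_i^2 / H_ii
  = (-7.8489)^2/7 + (1.8085)^2/6
  = 8.8007 + 0.5451 = 9.3459
Step 3: Objective decrease = 0.5 * g^T H^(-1) g = 4.6729


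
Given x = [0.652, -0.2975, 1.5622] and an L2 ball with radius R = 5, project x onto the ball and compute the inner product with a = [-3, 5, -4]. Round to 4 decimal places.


Step 1: Compute ||x|| (intermediates to 6 decimals).
||x|| = sqrt(0.652^2 + (-0.2975)^2 + 1.5622^2) = 1.718743
Step 2: Project.
Since ||x|| <= R, proj = x (no scaling needed).
proj(x) = [0.652, -0.2975, 1.5622]
Step 3: Dot product.
a^T * proj(x) = -3*0.652 + 5*(-0.2975) - 4*1.5622 = -9.6923


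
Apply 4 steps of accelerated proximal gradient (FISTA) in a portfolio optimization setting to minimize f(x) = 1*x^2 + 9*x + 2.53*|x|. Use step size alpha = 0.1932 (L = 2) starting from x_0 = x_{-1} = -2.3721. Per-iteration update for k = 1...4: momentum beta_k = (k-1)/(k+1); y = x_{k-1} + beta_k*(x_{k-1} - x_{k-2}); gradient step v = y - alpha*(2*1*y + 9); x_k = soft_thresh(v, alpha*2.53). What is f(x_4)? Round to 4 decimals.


FISTA on f(x) = 1*x^2 + 9*x + 2.53*|x|
L = 2, alpha = 0.1932
Iteration 1: beta = 0.0, y = -2.3721 + 0.0*(-2.3721 + 2.3721) = -2.3721
  grad(y) = 4.2558, v = y - alpha*grad = -3.1943
  prox(v) = soft_thresh(-3.1943, 0.4888) = -2.7055
Iteration 2: beta = 0.3333, y = -2.7055 + 0.3333*(-2.7055 + 2.3721) = -2.8167
  grad(y) = 3.3667, v = y - alpha*grad = -3.4671
  prox(v) = soft_thresh(-3.4671, 0.4888) = -2.9783
Iteration 3: beta = 0.5, y = -2.9783 + 0.5*(-2.9783 + 2.7055) = -3.1147
  grad(y) = 2.7706, v = y - alpha*grad = -3.65
  prox(v) = soft_thresh(-3.65, 0.4888) = -3.1612
Iteration 4: beta = 0.6, y = -3.1612 + 0.6*(-3.1612 + 2.9783) = -3.2709
  grad(y) = 2.4582, v = y - alpha*grad = -3.7458
  prox(v) = soft_thresh(-3.7458, 0.4888) = -3.257
f(x_4) = 1*(-3.257)^2 + 9*(-3.257) + 2.53*|-3.257| = -10.4647


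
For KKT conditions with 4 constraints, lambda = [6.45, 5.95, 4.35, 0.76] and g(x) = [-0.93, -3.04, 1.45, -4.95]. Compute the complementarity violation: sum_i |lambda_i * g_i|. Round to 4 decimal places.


KKT complementary slackness check:
lambda_1 * g_1 = 6.45 * -0.93 = -5.9985
lambda_2 * g_2 = 5.95 * -3.04 = -18.088
lambda_3 * g_3 = 4.35 * 1.45 = 6.3075
lambda_4 * g_4 = 0.76 * -4.95 = -3.762
Total violation = 5.9985 + 18.088 + 6.3075 + 3.762 = 34.156


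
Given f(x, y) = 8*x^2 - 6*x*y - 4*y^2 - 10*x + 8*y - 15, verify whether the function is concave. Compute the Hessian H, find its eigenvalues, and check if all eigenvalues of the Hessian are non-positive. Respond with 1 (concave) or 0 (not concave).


The Hessian of f(x,y) = 8*x^2 - 6*x*y - 4*y^2 - 10*x + 8*y - 15 is:
H = [[16, -6], [-6, -8]]
Trace = 16 - 8 = 8
Determinant = 16*-8 - (-6)^2 = -164
Discriminant = (8)^2 - 4*-164 = 720.0
Eigenvalues: lambda_1 = -9.4164, lambda_2 = 17.4164
The function is not concave.

0


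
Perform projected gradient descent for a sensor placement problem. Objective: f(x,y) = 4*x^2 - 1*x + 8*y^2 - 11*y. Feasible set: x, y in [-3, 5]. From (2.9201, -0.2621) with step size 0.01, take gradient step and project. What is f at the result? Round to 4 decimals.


Step 1: Compute gradient at (2.9201, -0.2621).
grad_x = 2*4*2.9201 - 1 = 22.3608
grad_y = 2*8*-0.2621 - 11 = -15.1936
Step 2: Gradient step.
x_raw = 2.9201 - 0.01*22.3608 = 2.6965
y_raw = -0.2621 - 0.01*-15.1936 = -0.1102
Step 3: Project onto [-3, 5].
x_proj = clip(2.6965) = 2.6965
y_proj = clip(-0.1102) = -0.1102
Step 4: Evaluate f.
f(2.6965, -0.1102) = 27.6967


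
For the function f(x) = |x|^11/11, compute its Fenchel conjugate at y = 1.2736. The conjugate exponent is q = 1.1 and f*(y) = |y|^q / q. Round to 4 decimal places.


The conjugate exponent q satisfies 1/p + 1/q = 1.
p = 11, so q = 11/(11 - 1) = 1.1
|y|^q = 1.2736^1.1 = 1.3048
f*(1.2736) = 1.3048 / 1.1 = 1.1862


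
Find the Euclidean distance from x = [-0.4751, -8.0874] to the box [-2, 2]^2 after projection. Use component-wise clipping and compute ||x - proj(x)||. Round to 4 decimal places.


Project each component onto [-2, 2].
clip(-0.4751) = -0.4751, clip(-8.0874) = -2.0
Projection = [-0.4751, -2.0]
Squared diffs: [0.0, 37.0564]
Distance = sqrt(37.0564) = 6.0874


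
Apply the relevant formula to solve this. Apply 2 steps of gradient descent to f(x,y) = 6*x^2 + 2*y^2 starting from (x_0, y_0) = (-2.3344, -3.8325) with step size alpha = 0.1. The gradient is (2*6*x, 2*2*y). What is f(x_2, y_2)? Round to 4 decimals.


Gradient descent on f(x,y) = 6*x^2 + 2*y^2.
Starting point: (-2.3344, -3.8325), alpha = 0.1
Step 1: grad_x = 2*6*-2.3344 = -28.0128, grad_y = 2*2*-3.8325 = -15.33
  x_1 = -2.3344 - 0.1*-28.0128 = 0.4669
  y_1 = -3.8325 - 0.1*-15.33 = -2.2995
Step 2: grad_x = 2*6*0.4669 = 5.6026, grad_y = 2*2*-2.2995 = -9.198
  x_2 = 0.4669 - 0.1*5.6026 = -0.0934
  y_2 = -2.2995 - 0.1*-9.198 = -1.3797
f(-0.0934, -1.3797) = 6*(-0.0934)^2 + 2*(-1.3797)^2 = 3.8595


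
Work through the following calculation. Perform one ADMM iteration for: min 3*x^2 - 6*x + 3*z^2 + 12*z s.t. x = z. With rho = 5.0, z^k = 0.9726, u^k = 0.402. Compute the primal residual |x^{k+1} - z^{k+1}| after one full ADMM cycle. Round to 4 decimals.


ADMM iteration with rho = 5.0, z^k = 0.9726, u^k = 0.402
Step 1: x-update.
Minimize 3*x^2 - 6*x + (5.0/2)*(x - 0.9726 + 0.402)^2
FOC: (2*3 + 5.0)*x = 6 + 5.0*(0.9726 - 0.402)
x^{k+1} = 0.8048
Step 2: z-update.
Minimize 3*z^2 + 12*z + (5.0/2)*(0.8048 - z + 0.402)^2
FOC: (2*3 + 5.0)*z = -12 + 5.0*(0.8048 + 0.402)
z^{k+1} = -0.5424
Step 3: u-update.
u^{k+1} = 0.402 + 0.8048 + 0.5424 = 1.7492
Step 4: Primal residual = |0.8048 + 0.5424| = 1.3472


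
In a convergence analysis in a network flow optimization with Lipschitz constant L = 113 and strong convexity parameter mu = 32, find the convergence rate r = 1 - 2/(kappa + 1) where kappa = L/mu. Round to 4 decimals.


Step 1: Compute the condition number.
kappa = L/mu = 113/32 = 3.5313
Step 2: Compute the convergence rate.
r = 1 - 2/(kappa + 1) = 1 - 2*mu/(L + mu) = (L - mu)/(L + mu) = 81/145 = 0.5586


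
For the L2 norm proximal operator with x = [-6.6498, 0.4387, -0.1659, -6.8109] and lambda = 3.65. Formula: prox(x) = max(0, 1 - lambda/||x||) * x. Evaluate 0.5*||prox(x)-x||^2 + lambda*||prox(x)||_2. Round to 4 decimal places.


Step 1: Compute ||x||.
||x|| = 9.5304
Step 2: Compute scaling factor.
scale = max(0, 1 - 3.65/9.5304) = 0.617
Step 3: prox(x) = [-4.103, 0.2707, -0.1024, -4.2024]
||prox(x)|| = 5.8804
Step 4: Proximal objective.
0.5*||prox-x||^2 = 6.6613
lambda*||prox|| = 21.4635
Total = 28.1246


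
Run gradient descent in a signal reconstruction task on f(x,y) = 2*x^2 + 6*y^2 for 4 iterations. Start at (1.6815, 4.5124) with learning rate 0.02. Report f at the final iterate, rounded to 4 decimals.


Gradient descent on f(x,y) = 2*x^2 + 6*y^2.
Starting point: (1.6815, 4.5124), alpha = 0.02
Step 1: grad_x = 2*2*1.6815 = 6.726, grad_y = 2*6*4.5124 = 54.1488
  x_1 = 1.6815 - 0.02*6.726 = 1.547
  y_1 = 4.5124 - 0.02*54.1488 = 3.4294
Step 2: grad_x = 2*2*1.547 = 6.1879, grad_y = 2*6*3.4294 = 41.1531
  x_2 = 1.547 - 0.02*6.1879 = 1.4232
  y_2 = 3.4294 - 0.02*41.1531 = 2.6064
Step 3: grad_x = 2*2*1.4232 = 5.6929, grad_y = 2*6*2.6064 = 31.2763
  x_3 = 1.4232 - 0.02*5.6929 = 1.3094
  y_3 = 2.6064 - 0.02*31.2763 = 1.9808
Step 4: grad_x = 2*2*1.3094 = 5.2375, grad_y = 2*6*1.9808 = 23.77
  x_4 = 1.3094 - 0.02*5.2375 = 1.2046
  y_4 = 1.9808 - 0.02*23.77 = 1.5054
f(1.2046, 1.5054) = 2*1.2046^2 + 6*1.5054^2 = 16.5002


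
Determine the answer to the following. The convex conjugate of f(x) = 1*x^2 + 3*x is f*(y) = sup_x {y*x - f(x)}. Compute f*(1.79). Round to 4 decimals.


f*(y) = sup_x {y*x - a*x^2 - b*x} = sup_x {(y-b)*x - a*x^2}
FOC: (y - b) - 2a*x = 0 => x* = (y - b)/(2a)
x* = (1.79 - 3)/(2*1) = -0.605
f*(1.79) = (y-b)^2/(4a) = (1.79 - 3)^2/(4*1)
= 1.4641/4 = 0.366


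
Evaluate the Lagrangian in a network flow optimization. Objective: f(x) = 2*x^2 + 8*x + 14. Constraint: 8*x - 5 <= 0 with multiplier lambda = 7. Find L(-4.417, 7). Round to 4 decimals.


Step 1: Evaluate f(x).
f(-4.417) = 2*(-4.417)^2 + 8*(-4.417) + 14 = 17.6838
Step 2: Evaluate g(x).
g(-4.417) = 8*-4.417 - 5 = -40.336
Step 3: Compute Lagrangian.
L = 17.6838 + 7*-40.336 = -264.6682


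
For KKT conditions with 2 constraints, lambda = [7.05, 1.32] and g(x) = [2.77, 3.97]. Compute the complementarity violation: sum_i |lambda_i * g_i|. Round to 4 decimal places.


KKT complementary slackness check:
lambda_1 * g_1 = 7.05 * 2.77 = 19.5285
lambda_2 * g_2 = 1.32 * 3.97 = 5.2404
Total violation = 19.5285 + 5.2404 = 24.7689


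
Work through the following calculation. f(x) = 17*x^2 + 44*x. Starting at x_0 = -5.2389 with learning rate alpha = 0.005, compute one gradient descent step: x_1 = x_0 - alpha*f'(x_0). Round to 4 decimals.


We compute the gradient at x_0 and apply the update.
f'(x) = 34*x + 44
f'(-5.2389) = 34*-5.2389 + 44 = -134.1226
x_1 = -5.2389 - 0.005*-134.1226 = -4.5683


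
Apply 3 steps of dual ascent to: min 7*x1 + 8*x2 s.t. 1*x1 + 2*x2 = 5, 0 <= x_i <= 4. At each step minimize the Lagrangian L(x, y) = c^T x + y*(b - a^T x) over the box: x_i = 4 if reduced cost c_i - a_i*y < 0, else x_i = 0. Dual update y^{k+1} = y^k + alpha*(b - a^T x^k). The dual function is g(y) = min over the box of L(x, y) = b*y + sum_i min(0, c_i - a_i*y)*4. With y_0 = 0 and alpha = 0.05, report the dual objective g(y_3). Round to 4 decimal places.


Dual ascent for LP: min 7*x1 + 8*x2, 1*x1 + 2*x2 = 5, 0 <= x_i <= 4
Step 1: y^k = 0.0, reduced costs: (7.0, 8.0)
  x^k = (0.0, 0.0), subgradient = b - a^T x = 5.0
  y^{k+1} = 0.0 + 0.05*5.0 = 0.25
Step 2: y^k = 0.25, reduced costs: (6.75, 7.5)
  x^k = (0.0, 0.0), subgradient = b - a^T x = 5.0
  y^{k+1} = 0.25 + 0.05*5.0 = 0.5
Step 3: y^k = 0.5, reduced costs: (6.5, 7.0)
  x^k = (0.0, 0.0), subgradient = b - a^T x = 5.0
  y^{k+1} = 0.5 + 0.05*5.0 = 0.75
Dual objective at y_3 = 0.75: reduced costs (6.25, 6.5), box minimizer x = (0.0, 0.0)
g(y_3) = b*y + (c1 - a1*y)*x1 + (c2 - a2*y)*x2 = 5*0.75 + 6.25*0.0 + 6.5*0.0 = 3.75 + 0.0 + 0.0 = 3.75


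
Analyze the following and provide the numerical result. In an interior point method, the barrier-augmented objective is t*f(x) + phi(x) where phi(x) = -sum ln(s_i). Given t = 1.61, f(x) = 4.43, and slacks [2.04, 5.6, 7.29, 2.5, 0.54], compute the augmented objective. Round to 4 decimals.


Step 1: Compute log-barrier.
ln values: [0.7129, 1.7228, 1.9865, 0.9163, -0.6162]
phi = -(0.7129 + 1.7228 + 1.9865 + 0.9163 - 0.6162) = -4.7223
Step 2: Compute augmented objective.
t*f(x) = 1.61*4.43 = 7.1323
Total = 7.1323 - 4.7223 = 2.41


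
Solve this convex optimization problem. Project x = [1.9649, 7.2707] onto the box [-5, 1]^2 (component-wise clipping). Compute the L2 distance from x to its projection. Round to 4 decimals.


Project each component onto [-5, 1].
clip(1.9649) = 1.0, clip(7.2707) = 1.0
Projection = [1.0, 1.0]
Squared diffs: [0.931, 39.3217]
Distance = sqrt(40.2527) = 6.3445


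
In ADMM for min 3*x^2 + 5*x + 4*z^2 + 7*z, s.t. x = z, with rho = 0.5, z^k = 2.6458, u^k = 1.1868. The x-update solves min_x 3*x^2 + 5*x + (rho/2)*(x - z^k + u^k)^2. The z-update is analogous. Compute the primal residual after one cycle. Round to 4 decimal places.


ADMM iteration with rho = 0.5, z^k = 2.6458, u^k = 1.1868
Step 1: x-update.
Minimize 3*x^2 + 5*x + (0.5/2)*(x - 2.6458 + 1.1868)^2
FOC: (2*3 + 0.5)*x = -5 + 0.5*(2.6458 - 1.1868)
x^{k+1} = -0.657
Step 2: z-update.
Minimize 4*z^2 + 7*z + (0.5/2)*(-0.657 - z + 1.1868)^2
FOC: (2*4 + 0.5)*z = -7 + 0.5*(-0.657 + 1.1868)
z^{k+1} = -0.7924
Step 3: u-update.
u^{k+1} = 1.1868 - 0.657 + 0.7924 = 1.3222
Step 4: Primal residual = |-0.657 + 0.7924| = 0.1354


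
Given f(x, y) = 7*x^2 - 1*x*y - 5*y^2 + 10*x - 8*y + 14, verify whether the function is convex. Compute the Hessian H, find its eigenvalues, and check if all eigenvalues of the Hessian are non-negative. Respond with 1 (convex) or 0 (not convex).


The Hessian of f(x,y) = 7*x^2 - 1*x*y - 5*y^2 + 10*x - 8*y + 14 is:
H = [[14, -1], [-1, -10]]
Trace = 14 - 10 = 4
Determinant = 14*-10 - (-1)^2 = -141
Discriminant = (4)^2 - 4*-141 = 580.0
Eigenvalues: lambda_1 = -10.0416, lambda_2 = 14.0416
The function is not convex.

0


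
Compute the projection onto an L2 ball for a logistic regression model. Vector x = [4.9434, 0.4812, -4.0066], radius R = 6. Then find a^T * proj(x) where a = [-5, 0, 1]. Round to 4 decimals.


Step 1: Compute ||x|| (intermediates to 6 decimals).
||x|| = sqrt(4.9434^2 + 0.4812^2 + (-4.0066)^2) = 6.381348
Step 2: Project.
Since ||x|| > R, scale = R/||x|| = 6/6.381348 = 0.94024, proj(x) = scale * x
proj(x) = [4.647982, 0.452443, -3.767166]
Step 3: Dot product.
a^T * proj(x) = -5*4.647982 + 0*0.452443 + 1*(-3.767166) = -27.0071


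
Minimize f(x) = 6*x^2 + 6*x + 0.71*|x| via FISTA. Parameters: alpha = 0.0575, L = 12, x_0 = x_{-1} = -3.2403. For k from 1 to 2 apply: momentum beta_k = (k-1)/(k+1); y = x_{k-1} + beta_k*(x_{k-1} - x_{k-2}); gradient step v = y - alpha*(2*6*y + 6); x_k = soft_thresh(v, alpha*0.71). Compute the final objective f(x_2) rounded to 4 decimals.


FISTA on f(x) = 6*x^2 + 6*x + 0.71*|x|
L = 12, alpha = 0.0575
Iteration 1: beta = 0.0, y = -3.2403 + 0.0*(-3.2403 + 3.2403) = -3.2403
  grad(y) = -32.8836, v = y - alpha*grad = -1.3495
  prox(v) = soft_thresh(-1.3495, 0.0408) = -1.3087
Iteration 2: beta = 0.3333, y = -1.3087 + 0.3333*(-1.3087 + 3.2403) = -0.6648
  grad(y) = -1.9775, v = y - alpha*grad = -0.5511
  prox(v) = soft_thresh(-0.5511, 0.0408) = -0.5103
f(x_2) = 6*(-0.5103)^2 + 6*(-0.5103) + 0.71*|-0.5103| = -1.1371


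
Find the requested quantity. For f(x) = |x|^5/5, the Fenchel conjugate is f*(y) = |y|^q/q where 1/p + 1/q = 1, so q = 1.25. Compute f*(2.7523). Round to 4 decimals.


The conjugate exponent q satisfies 1/p + 1/q = 1.
p = 5, so q = 5/(5 - 1) = 1.25
|y|^q = 2.7523^1.25 = 3.545
f*(2.7523) = 3.545 / 1.25 = 2.836


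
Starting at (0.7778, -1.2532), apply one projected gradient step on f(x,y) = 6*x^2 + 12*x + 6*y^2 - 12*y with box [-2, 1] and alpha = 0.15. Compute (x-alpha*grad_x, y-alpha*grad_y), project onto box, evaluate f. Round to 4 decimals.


Step 1: Compute gradient at (0.7778, -1.2532).
grad_x = 2*6*0.7778 + 12 = 21.3336
grad_y = 2*6*-1.2532 - 12 = -27.0384
Step 2: Gradient step.
x_raw = 0.7778 - 0.15*21.3336 = -2.4222
y_raw = -1.2532 - 0.15*-27.0384 = 2.8026
Step 3: Project onto [-2, 1].
x_proj = clip(-2.4222) = -2.0
y_proj = clip(2.8026) = 1.0
Step 4: Evaluate f.
f(-2.0, 1.0) = -6.0


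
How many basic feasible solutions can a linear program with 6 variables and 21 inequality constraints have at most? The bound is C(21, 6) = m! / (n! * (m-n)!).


Each vertex corresponds to some choice of n active constraints out of m, so the number of vertices is at most C(m, n) = m! / (n!(m-n)!).
m = 21, n = 6
Numerator: 21 * 20 * 19 * 18 * 17 * 16
Denominator: 6! = 720
C(21, 6) = 54264


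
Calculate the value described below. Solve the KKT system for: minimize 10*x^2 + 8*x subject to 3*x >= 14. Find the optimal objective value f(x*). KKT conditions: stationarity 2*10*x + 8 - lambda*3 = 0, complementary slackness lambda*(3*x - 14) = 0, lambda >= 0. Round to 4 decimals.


Step 1: Try lambda = 0 (constraint inactive).
x_unc = -8/(2*10) = -0.4
Check: 3*-0.4 = -1.2 < 14 -- violated!
Step 2: Constraint must be active: 3*x = 14
x* = 14/3 = 4.6667 (rounded; the exact value 14/3 is used below)
lambda = (2*10*(14/3) + 8)/3 = 33.7778
Step 3: Compute optimal value.
f(x*) = 10*(14/3)^2 + 8*(14/3) = 255.1111


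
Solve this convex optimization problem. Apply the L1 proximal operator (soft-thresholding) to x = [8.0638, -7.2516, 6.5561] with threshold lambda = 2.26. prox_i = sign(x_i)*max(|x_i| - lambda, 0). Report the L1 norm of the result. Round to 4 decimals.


Soft-thresholding with lambda = 2.26:
prox(8.0638) = sign(8.0638)*max(|8.0638| - 2.26, 0) = 5.8038
prox(-7.2516) = sign(-7.2516)*max(|-7.2516| - 2.26, 0) = -4.9916
prox(6.5561) = sign(6.5561)*max(|6.5561| - 2.26, 0) = 4.2961
prox(x) = [5.8038, -4.9916, 4.2961]
||prox(x)||_1 = 5.8038 + 4.9916 + 4.2961 = 15.0915


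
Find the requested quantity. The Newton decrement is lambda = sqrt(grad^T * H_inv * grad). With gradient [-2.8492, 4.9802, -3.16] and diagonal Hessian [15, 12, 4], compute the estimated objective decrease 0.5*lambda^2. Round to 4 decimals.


Step 1: H is diagonal, so H^(-1) * g = [-0.1899, 0.415, -0.79].
Step 2: g^T H^(-1) g = sum_i g_i^2 / H_ii
  = (-2.8492)^2/15 + (4.9802)^2/12 + (-3.16)^2/4
  = 0.5412 + 2.0669 + 2.4964 = 5.1045
Step 3: Objective decrease = 0.5 * g^T H^(-1) g = 2.5522


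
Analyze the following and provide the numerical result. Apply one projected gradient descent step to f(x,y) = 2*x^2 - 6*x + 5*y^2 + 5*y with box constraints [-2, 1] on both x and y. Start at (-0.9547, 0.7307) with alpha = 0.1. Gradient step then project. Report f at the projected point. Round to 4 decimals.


Step 1: Compute gradient at (-0.9547, 0.7307).
grad_x = 2*2*-0.9547 - 6 = -9.8188
grad_y = 2*5*0.7307 + 5 = 12.307
Step 2: Gradient step.
x_raw = -0.9547 - 0.1*-9.8188 = 0.0272
y_raw = 0.7307 - 0.1*12.307 = -0.5
Step 3: Project onto [-2, 1].
x_proj = clip(0.0272) = 0.0272
y_proj = clip(-0.5) = -0.5
Step 4: Evaluate f.
f(0.0272, -0.5) = -1.4116


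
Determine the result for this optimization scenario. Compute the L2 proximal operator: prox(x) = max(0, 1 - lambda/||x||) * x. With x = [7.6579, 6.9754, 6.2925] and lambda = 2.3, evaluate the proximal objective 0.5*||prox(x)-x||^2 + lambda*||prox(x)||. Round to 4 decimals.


Step 1: Compute ||x||.
||x|| = 12.12
Step 2: Compute scaling factor.
scale = max(0, 1 - 2.3/12.12) = 0.8102
Step 3: prox(x) = [6.2047, 5.6517, 5.0984]
||prox(x)|| = 9.82
Step 4: Proximal objective.
0.5*||prox-x||^2 = 2.645
lambda*||prox|| = 22.586
Total = 25.2311


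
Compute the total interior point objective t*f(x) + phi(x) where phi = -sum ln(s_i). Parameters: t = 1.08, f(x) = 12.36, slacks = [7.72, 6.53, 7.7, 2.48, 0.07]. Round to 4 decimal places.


Step 1: Compute log-barrier.
ln values: [2.0438, 1.8764, 2.0412, 0.9083, -2.6593]
phi = -(2.0438 + 1.8764 + 2.0412 + 0.9083 - 2.6593) = -4.2104
Step 2: Compute augmented objective.
t*f(x) = 1.08*12.36 = 13.3488
Total = 13.3488 - 4.2104 = 9.1384


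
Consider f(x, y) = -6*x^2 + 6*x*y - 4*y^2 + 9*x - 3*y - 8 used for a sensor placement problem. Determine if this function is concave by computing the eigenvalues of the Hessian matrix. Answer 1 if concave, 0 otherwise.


The Hessian of f(x,y) = -6*x^2 + 6*x*y - 4*y^2 + 9*x - 3*y - 8 is:
H = [[-12, 6], [6, -8]]
Trace = -12 - 8 = -20
Determinant = -12*-8 - (6)^2 = 60
Discriminant = (-20)^2 - 4*60 = 160.0
Eigenvalues: lambda_1 = -16.3246, lambda_2 = -3.6754
The function is concave.

1


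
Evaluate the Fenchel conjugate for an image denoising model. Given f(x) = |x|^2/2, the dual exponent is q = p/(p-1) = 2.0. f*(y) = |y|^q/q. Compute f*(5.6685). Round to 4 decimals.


The conjugate exponent q satisfies 1/p + 1/q = 1.
p = 2, so q = 2/(2 - 1) = 2.0
|y|^q = 5.6685^2.0 = 32.1319
f*(5.6685) = 32.1319 / 2.0 = 16.0659


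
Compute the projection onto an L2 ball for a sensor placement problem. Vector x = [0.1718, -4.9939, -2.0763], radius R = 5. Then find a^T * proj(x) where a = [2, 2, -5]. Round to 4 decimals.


Step 1: Compute ||x|| (intermediates to 6 decimals).
||x|| = sqrt(0.1718^2 + (-4.9939)^2 + (-2.0763)^2) = 5.41106
Step 2: Project.
Since ||x|| > R, scale = R/||x|| = 5/5.41106 = 0.924033, proj(x) = scale * x
proj(x) = [0.158749, -4.614528, -1.91857]
Step 3: Dot product.
a^T * proj(x) = 2*0.158749 + 2*(-4.614528) - 5*(-1.91857) = 0.6813


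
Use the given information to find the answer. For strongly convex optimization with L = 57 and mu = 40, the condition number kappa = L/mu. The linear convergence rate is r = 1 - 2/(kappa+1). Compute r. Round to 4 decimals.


Step 1: Compute the condition number.
kappa = L/mu = 57/40 = 1.425
Step 2: Compute the convergence rate.
r = 1 - 2/(kappa + 1) = 1 - 2*mu/(L + mu) = (L - mu)/(L + mu) = 17/97 = 0.1753


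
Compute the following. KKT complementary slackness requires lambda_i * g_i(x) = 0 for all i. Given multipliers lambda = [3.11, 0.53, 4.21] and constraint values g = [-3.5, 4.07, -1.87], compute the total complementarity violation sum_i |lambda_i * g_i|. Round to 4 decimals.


KKT complementary slackness check:
lambda_1 * g_1 = 3.11 * -3.5 = -10.885
lambda_2 * g_2 = 0.53 * 4.07 = 2.1571
lambda_3 * g_3 = 4.21 * -1.87 = -7.8727
Total violation = 10.885 + 2.1571 + 7.8727 = 20.9148


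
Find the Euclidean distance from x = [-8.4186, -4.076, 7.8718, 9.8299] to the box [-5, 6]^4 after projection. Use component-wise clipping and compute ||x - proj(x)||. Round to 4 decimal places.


Project each component onto [-5, 6].
clip(-8.4186) = -5.0, clip(-4.076) = -4.076, clip(7.8718) = 6.0, clip(9.8299) = 6.0
Projection = [-5.0, -4.076, 6.0, 6.0]
Squared diffs: [11.6868, 0.0, 3.5036, 14.6681]
Distance = sqrt(29.8585) = 5.4643


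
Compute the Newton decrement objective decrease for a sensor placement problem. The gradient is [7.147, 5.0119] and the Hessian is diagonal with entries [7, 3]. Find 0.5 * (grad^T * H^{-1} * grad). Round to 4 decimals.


Step 1: H is diagonal, so H^(-1) * g = [1.021, 1.6706].
Step 2: g^T H^(-1) g = sum_i g_i^2 / H_ii
  = (7.147)^2/7 + (5.0119)^2/3
  = 7.2971 + 8.373 = 15.6701
Step 3: Objective decrease = 0.5 * g^T H^(-1) g = 7.8351


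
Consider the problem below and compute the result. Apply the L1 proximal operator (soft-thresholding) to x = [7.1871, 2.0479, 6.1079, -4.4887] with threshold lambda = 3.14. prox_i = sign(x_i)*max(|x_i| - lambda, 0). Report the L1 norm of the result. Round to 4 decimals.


Soft-thresholding with lambda = 3.14:
prox(7.1871) = sign(7.1871)*max(|7.1871| - 3.14, 0) = 4.0471
prox(2.0479) = sign(2.0479)*max(|2.0479| - 3.14, 0) = 0.0
prox(6.1079) = sign(6.1079)*max(|6.1079| - 3.14, 0) = 2.9679
prox(-4.4887) = sign(-4.4887)*max(|-4.4887| - 3.14, 0) = -1.3487
prox(x) = [4.0471, 0.0, 2.9679, -1.3487]
||prox(x)||_1 = 4.0471 + 0.0 + 2.9679 + 1.3487 = 8.3637


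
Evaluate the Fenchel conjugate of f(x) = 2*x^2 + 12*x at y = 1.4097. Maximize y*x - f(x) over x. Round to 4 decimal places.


f*(y) = sup_x {y*x - a*x^2 - b*x} = sup_x {(y-b)*x - a*x^2}
FOC: (y - b) - 2a*x = 0 => x* = (y - b)/(2a)
x* = (1.4097 - 12)/(2*2) = -2.6476
f*(1.4097) = (y-b)^2/(4a) = (1.4097 - 12)^2/(4*2)
= 112.1545/8 = 14.0193


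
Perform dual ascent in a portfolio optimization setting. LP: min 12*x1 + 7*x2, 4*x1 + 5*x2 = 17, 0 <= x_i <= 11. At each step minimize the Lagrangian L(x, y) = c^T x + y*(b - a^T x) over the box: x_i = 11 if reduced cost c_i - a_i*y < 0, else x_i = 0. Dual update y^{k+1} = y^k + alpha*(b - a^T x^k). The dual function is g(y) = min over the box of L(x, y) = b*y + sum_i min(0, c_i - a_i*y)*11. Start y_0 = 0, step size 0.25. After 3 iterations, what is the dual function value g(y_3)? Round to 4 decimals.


Dual ascent for LP: min 12*x1 + 7*x2, 4*x1 + 5*x2 = 17, 0 <= x_i <= 11
Step 1: y^k = 0.0, reduced costs: (12.0, 7.0)
  x^k = (0.0, 0.0), subgradient = b - a^T x = 17.0
  y^{k+1} = 0.0 + 0.25*17.0 = 4.25
Step 2: y^k = 4.25, reduced costs: (-5.0, -14.25)
  x^k = (11.0, 11.0), subgradient = b - a^T x = -82.0
  y^{k+1} = 4.25 + 0.25*-82.0 = -16.25
Step 3: y^k = -16.25, reduced costs: (77.0, 88.25)
  x^k = (0.0, 0.0), subgradient = b - a^T x = 17.0
  y^{k+1} = -16.25 + 0.25*17.0 = -12.0
Dual objective at y_3 = -12.0: reduced costs (60.0, 67.0), box minimizer x = (0.0, 0.0)
g(y_3) = b*y + (c1 - a1*y)*x1 + (c2 - a2*y)*x2 = 17*(-12.0) + 60.0*0.0 + 67.0*0.0 = -204.0 + 0.0 + 0.0 = -204.0
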